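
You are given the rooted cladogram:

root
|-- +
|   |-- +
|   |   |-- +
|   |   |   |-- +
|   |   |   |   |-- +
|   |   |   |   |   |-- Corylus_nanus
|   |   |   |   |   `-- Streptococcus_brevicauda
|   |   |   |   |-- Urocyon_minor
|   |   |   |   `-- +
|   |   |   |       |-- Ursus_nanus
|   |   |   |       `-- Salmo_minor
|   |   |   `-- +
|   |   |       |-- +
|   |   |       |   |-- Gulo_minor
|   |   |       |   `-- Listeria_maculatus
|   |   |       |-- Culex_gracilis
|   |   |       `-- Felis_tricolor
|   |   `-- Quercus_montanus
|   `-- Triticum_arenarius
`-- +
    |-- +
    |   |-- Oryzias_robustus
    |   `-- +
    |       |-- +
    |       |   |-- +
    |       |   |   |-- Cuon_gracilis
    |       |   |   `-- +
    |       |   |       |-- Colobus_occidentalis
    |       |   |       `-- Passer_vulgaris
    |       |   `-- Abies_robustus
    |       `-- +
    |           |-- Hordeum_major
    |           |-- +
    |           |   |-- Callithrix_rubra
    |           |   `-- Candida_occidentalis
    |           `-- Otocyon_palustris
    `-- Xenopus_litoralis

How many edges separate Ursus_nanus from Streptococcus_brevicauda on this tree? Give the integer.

The MRCA of Ursus_nanus and Streptococcus_brevicauda is the node subtending ((Corylus_nanus,Streptococcus_brevicauda),Urocyon_minor,(Ursus_nanus,Salmo_minor)).
From Ursus_nanus up to that node: 2 branches. From Streptococcus_brevicauda up to the same node: 2 branches. Total: 2 + 2 = 4.

4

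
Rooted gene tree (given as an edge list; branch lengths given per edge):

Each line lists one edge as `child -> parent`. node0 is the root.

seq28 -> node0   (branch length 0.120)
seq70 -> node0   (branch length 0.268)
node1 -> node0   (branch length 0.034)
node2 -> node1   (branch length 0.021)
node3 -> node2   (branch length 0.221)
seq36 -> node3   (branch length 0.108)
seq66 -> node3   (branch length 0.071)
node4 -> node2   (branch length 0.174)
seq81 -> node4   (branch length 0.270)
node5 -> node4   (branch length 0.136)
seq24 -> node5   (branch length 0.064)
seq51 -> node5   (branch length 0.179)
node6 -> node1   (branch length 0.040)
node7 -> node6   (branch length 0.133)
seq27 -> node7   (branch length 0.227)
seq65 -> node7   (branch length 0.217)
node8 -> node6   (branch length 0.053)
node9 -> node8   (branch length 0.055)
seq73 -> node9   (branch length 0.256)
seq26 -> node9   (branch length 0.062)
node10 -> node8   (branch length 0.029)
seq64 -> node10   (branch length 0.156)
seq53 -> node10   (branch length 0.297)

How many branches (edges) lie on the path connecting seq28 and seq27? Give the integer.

5

The MRCA of seq28 and seq27 is the root of the tree.
From seq28 up to that node: 1 branch. From seq27 up to the same node: 4 branches. Total: 1 + 4 = 5.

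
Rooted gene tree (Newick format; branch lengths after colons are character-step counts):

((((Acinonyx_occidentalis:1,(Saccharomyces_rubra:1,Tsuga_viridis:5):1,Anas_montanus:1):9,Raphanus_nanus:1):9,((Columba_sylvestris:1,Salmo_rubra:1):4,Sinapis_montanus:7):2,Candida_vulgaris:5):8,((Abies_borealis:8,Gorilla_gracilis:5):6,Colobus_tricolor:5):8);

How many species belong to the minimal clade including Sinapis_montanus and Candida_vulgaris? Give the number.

The MRCA of Sinapis_montanus and Candida_vulgaris is the node subtending (((Acinonyx_occidentalis,(Saccharomyces_rubra,Tsuga_viridis),Anas_montanus),Raphanus_nanus),((Columba_sylvestris,Salmo_rubra),Sinapis_montanus),Candida_vulgaris).
That clade contains 9 terminal taxa: Acinonyx_occidentalis, Anas_montanus, Candida_vulgaris, Columba_sylvestris, Raphanus_nanus, Saccharomyces_rubra, Salmo_rubra, Sinapis_montanus, Tsuga_viridis.

9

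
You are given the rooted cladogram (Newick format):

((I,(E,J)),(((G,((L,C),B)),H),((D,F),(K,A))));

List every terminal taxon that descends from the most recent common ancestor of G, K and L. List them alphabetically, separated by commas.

A, B, C, D, F, G, H, K, L

Tracing G: it sits inside (G,((L,C),B)).
Tracing K: it sits inside (K,A).
Tracing L: it sits inside (L,C).
The smallest clade enclosing all 3 is (((G,((L,C),B)),H),((D,F),(K,A))); the answer is its 9 terminal taxa in alphabetical order.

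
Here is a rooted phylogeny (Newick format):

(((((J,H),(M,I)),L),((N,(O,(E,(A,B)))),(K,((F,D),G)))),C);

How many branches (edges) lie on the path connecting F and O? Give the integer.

The MRCA of F and O is the node subtending ((N,(O,(E,(A,B)))),(K,((F,D),G))).
From F up to that node: 4 branches. From O up to the same node: 3 branches. Total: 4 + 3 = 7.

7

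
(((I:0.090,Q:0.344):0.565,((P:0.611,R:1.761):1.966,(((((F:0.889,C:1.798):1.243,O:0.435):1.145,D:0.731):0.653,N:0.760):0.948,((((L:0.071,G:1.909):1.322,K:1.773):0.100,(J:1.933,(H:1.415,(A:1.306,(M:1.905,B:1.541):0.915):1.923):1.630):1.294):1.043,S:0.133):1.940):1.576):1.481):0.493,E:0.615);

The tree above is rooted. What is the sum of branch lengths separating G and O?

The path runs G → … → MRCA → … → O; the MRCA is the node subtending (((((F,C),O),D),N),((((L,G),K),(J,(H,(A,(M,B))))),S)).
Branch lengths along that path: 1.909 + 1.322 + 0.100 + 1.043 + 1.940 + 0.948 + 0.653 + 1.145 + 0.435 = 9.495.

9.495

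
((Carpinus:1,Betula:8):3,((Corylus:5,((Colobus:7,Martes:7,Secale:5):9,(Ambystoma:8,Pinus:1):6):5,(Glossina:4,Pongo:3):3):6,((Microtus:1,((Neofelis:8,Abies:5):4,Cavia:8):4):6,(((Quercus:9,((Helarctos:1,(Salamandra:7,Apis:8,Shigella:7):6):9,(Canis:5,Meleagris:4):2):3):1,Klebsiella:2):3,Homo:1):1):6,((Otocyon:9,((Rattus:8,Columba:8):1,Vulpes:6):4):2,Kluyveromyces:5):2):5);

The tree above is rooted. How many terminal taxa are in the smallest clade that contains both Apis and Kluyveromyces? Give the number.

26

The MRCA of Apis and Kluyveromyces is the node subtending ((Corylus,((Colobus,Martes,Secale),(Ambystoma,Pinus)),(Glossina,Pongo)),((Microtus,((Neofelis,Abies),Cavia)),(((Quercus,((Helarctos,(Salamandra,Apis,Shigella)),(Canis,Meleagris))),Klebsiella),Homo)),((Otocyon,((Rattus,Columba),Vulpes)),Kluyveromyces)).
That clade contains 26 terminal taxa: Abies, Ambystoma, Apis, Canis, Cavia, Colobus, Columba, Corylus, Glossina, Helarctos, Homo, Klebsiella, Kluyveromyces, Martes, Meleagris, Microtus, Neofelis, Otocyon, Pinus, Pongo, Quercus, Rattus, Salamandra, Secale, Shigella, Vulpes.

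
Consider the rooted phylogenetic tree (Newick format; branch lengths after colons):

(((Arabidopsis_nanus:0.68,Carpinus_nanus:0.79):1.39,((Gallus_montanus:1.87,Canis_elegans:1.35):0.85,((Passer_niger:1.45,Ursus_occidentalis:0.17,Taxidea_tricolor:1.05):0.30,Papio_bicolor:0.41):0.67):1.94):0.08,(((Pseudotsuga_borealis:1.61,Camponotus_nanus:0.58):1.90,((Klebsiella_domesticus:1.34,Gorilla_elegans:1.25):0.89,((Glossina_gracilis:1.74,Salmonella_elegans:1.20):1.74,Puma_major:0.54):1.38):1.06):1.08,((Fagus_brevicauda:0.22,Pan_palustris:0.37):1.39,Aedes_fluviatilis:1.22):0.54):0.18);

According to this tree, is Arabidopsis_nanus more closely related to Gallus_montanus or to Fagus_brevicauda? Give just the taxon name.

The MRCA of Arabidopsis_nanus and Gallus_montanus subtends ((Arabidopsis_nanus,Carpinus_nanus),((Gallus_montanus,Canis_elegans),((Passer_niger,Ursus_occidentalis,Taxidea_tricolor),Papio_bicolor))) (8 taxa).
The MRCA of Arabidopsis_nanus and Fagus_brevicauda is the root, subtending the entire tree (18 taxa).
The first is nested inside the second, so Arabidopsis_nanus shares a more recent common ancestor with Gallus_montanus.

Gallus_montanus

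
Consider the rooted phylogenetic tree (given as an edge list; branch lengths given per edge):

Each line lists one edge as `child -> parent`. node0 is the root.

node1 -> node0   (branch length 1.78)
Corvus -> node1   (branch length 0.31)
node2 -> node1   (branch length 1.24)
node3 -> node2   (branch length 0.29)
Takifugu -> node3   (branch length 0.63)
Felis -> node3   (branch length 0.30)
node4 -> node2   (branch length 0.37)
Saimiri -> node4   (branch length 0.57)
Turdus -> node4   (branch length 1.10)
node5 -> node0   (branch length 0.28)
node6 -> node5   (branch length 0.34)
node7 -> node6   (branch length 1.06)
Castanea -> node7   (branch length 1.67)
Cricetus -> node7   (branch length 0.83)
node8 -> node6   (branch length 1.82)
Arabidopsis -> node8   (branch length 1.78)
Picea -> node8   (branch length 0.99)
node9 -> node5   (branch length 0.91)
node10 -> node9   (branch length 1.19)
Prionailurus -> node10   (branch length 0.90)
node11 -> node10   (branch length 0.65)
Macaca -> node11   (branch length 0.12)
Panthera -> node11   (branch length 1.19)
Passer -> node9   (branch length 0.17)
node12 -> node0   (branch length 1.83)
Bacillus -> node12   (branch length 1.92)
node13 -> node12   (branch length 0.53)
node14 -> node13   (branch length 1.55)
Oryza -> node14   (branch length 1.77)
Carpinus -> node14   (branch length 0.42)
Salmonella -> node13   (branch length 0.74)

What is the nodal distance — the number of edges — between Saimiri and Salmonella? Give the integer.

7

The MRCA of Saimiri and Salmonella is the root of the tree.
From Saimiri up to that node: 4 branches. From Salmonella up to the same node: 3 branches. Total: 4 + 3 = 7.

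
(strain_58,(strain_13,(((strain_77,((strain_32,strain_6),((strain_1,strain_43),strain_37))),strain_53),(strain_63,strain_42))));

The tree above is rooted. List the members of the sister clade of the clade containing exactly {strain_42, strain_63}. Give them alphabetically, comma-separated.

strain_1, strain_32, strain_37, strain_43, strain_53, strain_6, strain_77

The clade containing exactly {strain_42, strain_63} attaches to the tree at the node subtending (((strain_77,((strain_32,strain_6),((strain_1,strain_43),strain_37))),strain_53),(strain_63,strain_42)).
The other lineage descending from that same node — the sister group — is ((strain_77,((strain_32,strain_6),((strain_1,strain_43),strain_37))),strain_53); its 7 tips in alphabetical order are the answer.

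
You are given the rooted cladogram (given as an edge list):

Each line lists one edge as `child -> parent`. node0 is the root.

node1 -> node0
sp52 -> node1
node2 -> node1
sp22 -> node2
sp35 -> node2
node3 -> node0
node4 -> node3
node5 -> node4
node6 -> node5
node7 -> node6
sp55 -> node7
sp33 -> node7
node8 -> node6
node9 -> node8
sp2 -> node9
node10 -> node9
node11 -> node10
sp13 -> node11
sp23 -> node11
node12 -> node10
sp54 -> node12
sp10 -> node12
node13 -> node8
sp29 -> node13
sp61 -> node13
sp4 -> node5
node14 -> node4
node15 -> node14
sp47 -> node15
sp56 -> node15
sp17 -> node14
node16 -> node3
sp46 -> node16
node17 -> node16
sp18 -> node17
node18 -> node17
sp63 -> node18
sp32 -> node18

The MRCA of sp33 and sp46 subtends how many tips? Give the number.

17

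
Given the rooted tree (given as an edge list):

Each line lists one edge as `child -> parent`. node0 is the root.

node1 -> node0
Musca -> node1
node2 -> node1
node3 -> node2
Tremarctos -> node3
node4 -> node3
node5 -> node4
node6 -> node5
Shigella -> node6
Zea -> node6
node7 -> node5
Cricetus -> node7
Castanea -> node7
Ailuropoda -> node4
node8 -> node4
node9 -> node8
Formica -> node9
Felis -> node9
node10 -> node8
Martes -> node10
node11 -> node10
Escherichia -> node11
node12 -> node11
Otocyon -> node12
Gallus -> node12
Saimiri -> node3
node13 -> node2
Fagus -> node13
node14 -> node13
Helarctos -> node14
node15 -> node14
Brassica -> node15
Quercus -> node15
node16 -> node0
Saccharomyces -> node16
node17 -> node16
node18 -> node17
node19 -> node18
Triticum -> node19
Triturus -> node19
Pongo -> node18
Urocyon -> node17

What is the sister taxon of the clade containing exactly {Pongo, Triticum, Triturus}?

The clade containing exactly {Pongo, Triticum, Triturus} attaches to the tree at the node subtending (((Triticum,Triturus),Pongo),Urocyon).
The other lineage descending from that same node — the sister group — is the single tip Urocyon.

Urocyon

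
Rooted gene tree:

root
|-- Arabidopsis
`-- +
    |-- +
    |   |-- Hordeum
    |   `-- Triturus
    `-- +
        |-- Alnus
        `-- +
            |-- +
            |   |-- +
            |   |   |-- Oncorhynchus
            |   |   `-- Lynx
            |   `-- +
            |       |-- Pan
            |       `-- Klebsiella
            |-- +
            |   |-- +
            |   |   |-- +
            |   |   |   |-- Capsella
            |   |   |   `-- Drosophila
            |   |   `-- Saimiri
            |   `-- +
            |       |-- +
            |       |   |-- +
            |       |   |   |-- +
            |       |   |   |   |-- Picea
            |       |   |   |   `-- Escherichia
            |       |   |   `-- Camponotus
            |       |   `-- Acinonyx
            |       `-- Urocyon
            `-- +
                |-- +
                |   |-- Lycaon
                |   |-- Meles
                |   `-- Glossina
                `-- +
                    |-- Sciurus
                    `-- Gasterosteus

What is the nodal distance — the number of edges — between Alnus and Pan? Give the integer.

5

The MRCA of Alnus and Pan is the node subtending (Alnus,(((Oncorhynchus,Lynx),(Pan,Klebsiella)),(((Capsella,Drosophila),Saimiri),((((Picea,Escherichia),Camponotus),Acinonyx),Urocyon)),((Lycaon,Meles,Glossina),(Sciurus,Gasterosteus)))).
From Alnus up to that node: 1 branch. From Pan up to the same node: 4 branches. Total: 1 + 4 = 5.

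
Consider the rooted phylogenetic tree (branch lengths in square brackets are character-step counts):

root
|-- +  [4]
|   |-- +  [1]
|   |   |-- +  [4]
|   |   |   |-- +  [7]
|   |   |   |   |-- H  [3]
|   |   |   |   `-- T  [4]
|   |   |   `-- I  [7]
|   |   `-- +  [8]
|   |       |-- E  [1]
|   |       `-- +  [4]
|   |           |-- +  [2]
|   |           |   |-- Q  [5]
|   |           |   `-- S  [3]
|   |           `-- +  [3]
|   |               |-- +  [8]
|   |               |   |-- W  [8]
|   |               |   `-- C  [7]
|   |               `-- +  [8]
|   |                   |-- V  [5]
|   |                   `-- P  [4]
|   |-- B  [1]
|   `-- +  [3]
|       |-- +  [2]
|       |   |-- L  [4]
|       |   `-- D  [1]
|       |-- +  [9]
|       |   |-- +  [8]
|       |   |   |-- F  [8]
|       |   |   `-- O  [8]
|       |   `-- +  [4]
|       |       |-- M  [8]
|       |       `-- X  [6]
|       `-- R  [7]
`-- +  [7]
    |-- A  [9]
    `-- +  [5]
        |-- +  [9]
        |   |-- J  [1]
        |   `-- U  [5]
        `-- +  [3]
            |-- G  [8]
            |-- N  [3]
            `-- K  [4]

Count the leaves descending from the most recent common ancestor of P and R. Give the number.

18

The MRCA of P and R is the node subtending ((((H,T),I),(E,((Q,S),((W,C),(V,P))))),B,((L,D),((F,O),(M,X)),R)).
That clade contains 18 terminal taxa: B, C, D, E, F, H, I, L, M, O, P, Q, R, S, T, V, W, X.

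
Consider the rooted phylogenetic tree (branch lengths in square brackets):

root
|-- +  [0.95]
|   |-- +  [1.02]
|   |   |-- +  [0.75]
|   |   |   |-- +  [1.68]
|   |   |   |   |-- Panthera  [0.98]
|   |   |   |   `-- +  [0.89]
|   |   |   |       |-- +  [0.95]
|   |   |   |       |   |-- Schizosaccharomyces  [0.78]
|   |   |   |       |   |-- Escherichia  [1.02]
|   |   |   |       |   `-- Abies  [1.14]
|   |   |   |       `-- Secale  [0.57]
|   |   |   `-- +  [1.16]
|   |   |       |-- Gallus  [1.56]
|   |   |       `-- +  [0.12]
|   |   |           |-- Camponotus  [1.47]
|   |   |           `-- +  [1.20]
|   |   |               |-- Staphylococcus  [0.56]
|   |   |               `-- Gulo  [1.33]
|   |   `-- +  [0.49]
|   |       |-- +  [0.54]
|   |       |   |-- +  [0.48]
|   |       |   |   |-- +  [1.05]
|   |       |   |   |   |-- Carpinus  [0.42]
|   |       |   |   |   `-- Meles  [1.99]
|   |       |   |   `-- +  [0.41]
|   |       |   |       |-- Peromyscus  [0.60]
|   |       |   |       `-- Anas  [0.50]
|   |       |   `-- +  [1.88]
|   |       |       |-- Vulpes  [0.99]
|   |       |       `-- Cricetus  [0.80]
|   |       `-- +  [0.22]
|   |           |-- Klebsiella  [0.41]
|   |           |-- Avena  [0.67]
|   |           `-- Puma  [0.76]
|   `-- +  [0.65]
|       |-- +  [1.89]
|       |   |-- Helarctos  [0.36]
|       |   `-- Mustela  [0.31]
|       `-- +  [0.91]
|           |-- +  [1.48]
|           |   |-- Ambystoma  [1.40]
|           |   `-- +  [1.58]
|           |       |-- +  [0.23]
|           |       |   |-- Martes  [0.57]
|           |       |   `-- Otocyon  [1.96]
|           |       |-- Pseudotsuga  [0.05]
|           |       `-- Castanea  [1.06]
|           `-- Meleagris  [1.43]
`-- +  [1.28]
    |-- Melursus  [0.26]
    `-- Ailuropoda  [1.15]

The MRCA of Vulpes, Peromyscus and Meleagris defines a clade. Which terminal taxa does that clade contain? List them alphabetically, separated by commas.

Abies, Ambystoma, Anas, Avena, Camponotus, Carpinus, Castanea, Cricetus, Escherichia, Gallus, Gulo, Helarctos, Klebsiella, Martes, Meleagris, Meles, Mustela, Otocyon, Panthera, Peromyscus, Pseudotsuga, Puma, Schizosaccharomyces, Secale, Staphylococcus, Vulpes

Tracing Vulpes: it sits inside (Vulpes,Cricetus).
Tracing Peromyscus: it sits inside (Peromyscus,Anas).
Tracing Meleagris: it sits inside ((Ambystoma,((Martes,Otocyon),Pseudotsuga,Castanea)),Meleagris).
The smallest clade enclosing all 3 is ((((Panthera,((Schizosaccharomyces,Escherichia,Abies),Secale)),(Gallus,(Camponotus,(Staphylococcus,Gulo)))),((((Carpinus,Meles),(Peromyscus,Anas)),(Vulpes,Cricetus)),(Klebsiella,Avena,Puma))),((Helarctos,Mustela),((Ambystoma,((Martes,Otocyon),Pseudotsuga,Castanea)),Meleagris))); the answer is its 26 terminal taxa in alphabetical order.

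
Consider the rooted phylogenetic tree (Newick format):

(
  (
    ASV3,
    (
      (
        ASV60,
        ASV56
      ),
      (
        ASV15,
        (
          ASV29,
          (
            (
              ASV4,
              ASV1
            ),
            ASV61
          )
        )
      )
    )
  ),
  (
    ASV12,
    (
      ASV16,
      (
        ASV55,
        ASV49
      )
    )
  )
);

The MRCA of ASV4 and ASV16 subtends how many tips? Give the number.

The MRCA of ASV4 and ASV16 is the root, so the clade is the entire tree.
That clade contains 12 terminal taxa: ASV1, ASV12, ASV15, ASV16, ASV29, ASV3, ASV4, ASV49, ASV55, ASV56, ASV60, ASV61.

12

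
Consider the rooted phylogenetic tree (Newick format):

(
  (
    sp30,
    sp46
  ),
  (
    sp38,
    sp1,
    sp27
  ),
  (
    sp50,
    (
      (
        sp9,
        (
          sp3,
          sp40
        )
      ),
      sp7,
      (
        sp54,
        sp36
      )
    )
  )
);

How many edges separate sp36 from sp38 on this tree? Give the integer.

6

The MRCA of sp36 and sp38 is the root of the tree.
From sp36 up to that node: 4 branches. From sp38 up to the same node: 2 branches. Total: 4 + 2 = 6.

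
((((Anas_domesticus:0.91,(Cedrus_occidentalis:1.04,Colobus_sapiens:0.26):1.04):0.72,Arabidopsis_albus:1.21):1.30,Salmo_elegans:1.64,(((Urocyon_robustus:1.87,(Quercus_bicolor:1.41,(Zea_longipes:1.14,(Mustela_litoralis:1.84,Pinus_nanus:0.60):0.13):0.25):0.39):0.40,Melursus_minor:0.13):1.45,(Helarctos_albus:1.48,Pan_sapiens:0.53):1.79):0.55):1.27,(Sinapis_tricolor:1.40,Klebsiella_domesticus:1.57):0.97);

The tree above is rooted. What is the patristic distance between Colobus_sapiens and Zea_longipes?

The path runs Colobus_sapiens → … → MRCA → … → Zea_longipes; the MRCA is the node subtending (((Anas_domesticus,(Cedrus_occidentalis,Colobus_sapiens)),Arabidopsis_albus),Salmo_elegans,(((Urocyon_robustus,(Quercus_bicolor,(Zea_longipes,(Mustela_litoralis,Pinus_nanus)))),Melursus_minor),(Helarctos_albus,Pan_sapiens))).
Branch lengths along that path: 0.26 + 1.04 + 0.72 + 1.30 + 0.55 + 1.45 + 0.40 + 0.39 + 0.25 + 1.14 = 7.50.

7.50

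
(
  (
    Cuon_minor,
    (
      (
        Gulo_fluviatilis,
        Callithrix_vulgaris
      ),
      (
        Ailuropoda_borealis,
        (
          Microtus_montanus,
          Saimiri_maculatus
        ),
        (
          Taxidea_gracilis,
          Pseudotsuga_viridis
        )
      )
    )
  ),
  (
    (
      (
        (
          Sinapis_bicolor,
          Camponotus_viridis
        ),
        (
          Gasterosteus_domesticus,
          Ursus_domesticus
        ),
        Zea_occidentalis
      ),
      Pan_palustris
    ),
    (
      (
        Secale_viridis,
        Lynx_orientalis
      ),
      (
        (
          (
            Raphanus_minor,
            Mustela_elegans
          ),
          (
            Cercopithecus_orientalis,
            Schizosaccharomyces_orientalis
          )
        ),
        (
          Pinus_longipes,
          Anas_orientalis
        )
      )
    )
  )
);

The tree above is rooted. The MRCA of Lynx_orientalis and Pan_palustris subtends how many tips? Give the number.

The MRCA of Lynx_orientalis and Pan_palustris is the node subtending ((((Sinapis_bicolor,Camponotus_viridis),(Gasterosteus_domesticus,Ursus_domesticus),Zea_occidentalis),Pan_palustris),((Secale_viridis,Lynx_orientalis),(((Raphanus_minor,Mustela_elegans),(Cercopithecus_orientalis,Schizosaccharomyces_orientalis)),(Pinus_longipes,Anas_orientalis)))).
That clade contains 14 terminal taxa: Anas_orientalis, Camponotus_viridis, Cercopithecus_orientalis, Gasterosteus_domesticus, Lynx_orientalis, Mustela_elegans, Pan_palustris, Pinus_longipes, Raphanus_minor, Schizosaccharomyces_orientalis, Secale_viridis, Sinapis_bicolor, Ursus_domesticus, Zea_occidentalis.

14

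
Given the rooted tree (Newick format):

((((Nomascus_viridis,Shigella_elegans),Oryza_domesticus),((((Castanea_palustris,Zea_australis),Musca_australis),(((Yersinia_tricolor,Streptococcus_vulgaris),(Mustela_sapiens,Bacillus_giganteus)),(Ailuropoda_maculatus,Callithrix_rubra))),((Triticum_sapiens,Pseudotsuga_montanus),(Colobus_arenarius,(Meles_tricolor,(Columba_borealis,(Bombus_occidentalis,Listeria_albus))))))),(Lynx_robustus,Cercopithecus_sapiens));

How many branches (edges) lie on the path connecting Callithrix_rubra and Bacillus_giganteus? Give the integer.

5

The MRCA of Callithrix_rubra and Bacillus_giganteus is the node subtending (((Yersinia_tricolor,Streptococcus_vulgaris),(Mustela_sapiens,Bacillus_giganteus)),(Ailuropoda_maculatus,Callithrix_rubra)).
From Callithrix_rubra up to that node: 2 branches. From Bacillus_giganteus up to the same node: 3 branches. Total: 2 + 3 = 5.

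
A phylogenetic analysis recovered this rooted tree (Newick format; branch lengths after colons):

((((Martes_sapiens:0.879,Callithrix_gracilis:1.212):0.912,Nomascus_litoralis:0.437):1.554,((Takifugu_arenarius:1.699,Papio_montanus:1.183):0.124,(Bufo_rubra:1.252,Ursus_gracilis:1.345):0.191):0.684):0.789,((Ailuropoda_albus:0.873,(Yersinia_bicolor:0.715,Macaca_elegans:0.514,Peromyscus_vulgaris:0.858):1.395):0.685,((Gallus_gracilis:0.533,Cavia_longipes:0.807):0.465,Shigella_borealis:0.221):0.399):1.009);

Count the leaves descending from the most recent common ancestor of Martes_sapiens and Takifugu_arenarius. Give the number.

7

The MRCA of Martes_sapiens and Takifugu_arenarius is the node subtending (((Martes_sapiens,Callithrix_gracilis),Nomascus_litoralis),((Takifugu_arenarius,Papio_montanus),(Bufo_rubra,Ursus_gracilis))).
That clade contains 7 terminal taxa: Bufo_rubra, Callithrix_gracilis, Martes_sapiens, Nomascus_litoralis, Papio_montanus, Takifugu_arenarius, Ursus_gracilis.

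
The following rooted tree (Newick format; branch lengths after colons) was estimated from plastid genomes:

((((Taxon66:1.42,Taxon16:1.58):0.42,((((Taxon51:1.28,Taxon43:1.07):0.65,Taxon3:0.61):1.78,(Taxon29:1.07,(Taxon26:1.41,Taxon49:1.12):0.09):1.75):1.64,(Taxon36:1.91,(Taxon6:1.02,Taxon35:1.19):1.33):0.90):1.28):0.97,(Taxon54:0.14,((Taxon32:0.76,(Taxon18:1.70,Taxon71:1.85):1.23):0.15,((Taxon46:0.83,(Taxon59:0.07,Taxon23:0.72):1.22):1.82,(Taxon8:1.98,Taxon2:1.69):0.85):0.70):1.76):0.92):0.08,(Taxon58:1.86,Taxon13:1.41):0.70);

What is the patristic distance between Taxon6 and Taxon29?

The path runs Taxon6 → … → MRCA → … → Taxon29; the MRCA is the node subtending ((((Taxon51,Taxon43),Taxon3),(Taxon29,(Taxon26,Taxon49))),(Taxon36,(Taxon6,Taxon35))).
Branch lengths along that path: 1.02 + 1.33 + 0.90 + 1.64 + 1.75 + 1.07 = 7.71.

7.71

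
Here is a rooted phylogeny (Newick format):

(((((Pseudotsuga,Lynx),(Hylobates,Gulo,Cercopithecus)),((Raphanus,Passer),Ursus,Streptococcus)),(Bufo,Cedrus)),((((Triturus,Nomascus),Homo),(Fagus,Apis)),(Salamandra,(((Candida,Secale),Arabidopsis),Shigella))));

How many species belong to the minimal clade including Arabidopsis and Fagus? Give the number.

10

The MRCA of Arabidopsis and Fagus is the node subtending ((((Triturus,Nomascus),Homo),(Fagus,Apis)),(Salamandra,(((Candida,Secale),Arabidopsis),Shigella))).
That clade contains 10 terminal taxa: Apis, Arabidopsis, Candida, Fagus, Homo, Nomascus, Salamandra, Secale, Shigella, Triturus.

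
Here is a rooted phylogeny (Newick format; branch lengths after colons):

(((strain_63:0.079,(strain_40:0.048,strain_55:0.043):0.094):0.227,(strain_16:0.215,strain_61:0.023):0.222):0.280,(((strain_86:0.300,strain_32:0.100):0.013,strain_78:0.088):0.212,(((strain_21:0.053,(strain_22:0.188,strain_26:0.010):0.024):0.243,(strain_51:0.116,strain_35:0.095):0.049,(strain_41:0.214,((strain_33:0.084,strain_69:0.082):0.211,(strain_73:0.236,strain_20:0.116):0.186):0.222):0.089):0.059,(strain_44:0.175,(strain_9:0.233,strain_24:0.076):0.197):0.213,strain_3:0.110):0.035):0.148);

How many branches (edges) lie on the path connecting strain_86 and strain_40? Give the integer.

The MRCA of strain_86 and strain_40 is the root of the tree.
From strain_86 up to that node: 4 branches. From strain_40 up to the same node: 4 branches. Total: 4 + 4 = 8.

8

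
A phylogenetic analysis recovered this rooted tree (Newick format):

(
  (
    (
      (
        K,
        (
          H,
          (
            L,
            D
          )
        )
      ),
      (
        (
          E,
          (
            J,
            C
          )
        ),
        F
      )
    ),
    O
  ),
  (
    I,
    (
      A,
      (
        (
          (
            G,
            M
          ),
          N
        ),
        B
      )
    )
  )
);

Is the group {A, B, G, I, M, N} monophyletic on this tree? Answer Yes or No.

The most recent common ancestor of these taxa subtends (I,(A,(((G,M),N),B))).
That clade has exactly 6 tips — every listed taxon and nothing else — so the group is monophyletic.

Yes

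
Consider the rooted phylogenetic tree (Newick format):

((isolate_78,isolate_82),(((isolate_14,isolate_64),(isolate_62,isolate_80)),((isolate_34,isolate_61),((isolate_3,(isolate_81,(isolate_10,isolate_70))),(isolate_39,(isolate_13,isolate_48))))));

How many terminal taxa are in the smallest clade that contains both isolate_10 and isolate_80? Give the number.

13

The MRCA of isolate_10 and isolate_80 is the node subtending (((isolate_14,isolate_64),(isolate_62,isolate_80)),((isolate_34,isolate_61),((isolate_3,(isolate_81,(isolate_10,isolate_70))),(isolate_39,(isolate_13,isolate_48))))).
That clade contains 13 terminal taxa: isolate_10, isolate_13, isolate_14, isolate_3, isolate_34, isolate_39, isolate_48, isolate_61, isolate_62, isolate_64, isolate_70, isolate_80, isolate_81.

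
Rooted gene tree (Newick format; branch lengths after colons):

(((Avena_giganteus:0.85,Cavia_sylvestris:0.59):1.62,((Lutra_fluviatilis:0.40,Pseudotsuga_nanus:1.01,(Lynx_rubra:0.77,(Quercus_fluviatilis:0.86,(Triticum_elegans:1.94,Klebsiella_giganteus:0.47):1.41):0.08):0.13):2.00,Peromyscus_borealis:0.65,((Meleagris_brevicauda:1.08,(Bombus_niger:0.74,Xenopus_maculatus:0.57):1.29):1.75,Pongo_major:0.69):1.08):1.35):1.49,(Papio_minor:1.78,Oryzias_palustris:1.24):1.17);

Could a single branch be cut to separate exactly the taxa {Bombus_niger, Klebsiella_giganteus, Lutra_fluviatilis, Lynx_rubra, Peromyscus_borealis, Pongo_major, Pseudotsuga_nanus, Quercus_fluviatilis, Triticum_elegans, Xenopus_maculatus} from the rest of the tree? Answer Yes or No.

No

The MRCA of the listed taxa subtends ((Lutra_fluviatilis,Pseudotsuga_nanus,(Lynx_rubra,(Quercus_fluviatilis,(Triticum_elegans,Klebsiella_giganteus)))),Peromyscus_borealis,((Meleagris_brevicauda,(Bombus_niger,Xenopus_maculatus)),Pongo_major)).
That clade also contains Meleagris_brevicauda, which is not in the proposed group, so the group is not monophyletic.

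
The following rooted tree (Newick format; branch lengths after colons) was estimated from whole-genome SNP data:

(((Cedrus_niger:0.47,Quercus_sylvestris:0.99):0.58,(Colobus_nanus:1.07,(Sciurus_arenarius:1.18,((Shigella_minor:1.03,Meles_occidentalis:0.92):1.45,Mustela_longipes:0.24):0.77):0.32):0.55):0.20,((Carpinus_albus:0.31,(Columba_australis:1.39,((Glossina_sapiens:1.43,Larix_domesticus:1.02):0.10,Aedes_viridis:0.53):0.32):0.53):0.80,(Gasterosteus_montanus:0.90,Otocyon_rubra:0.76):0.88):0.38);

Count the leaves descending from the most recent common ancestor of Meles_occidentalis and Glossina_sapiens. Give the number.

14

The MRCA of Meles_occidentalis and Glossina_sapiens is the root, so the clade is the entire tree.
That clade contains 14 terminal taxa: Aedes_viridis, Carpinus_albus, Cedrus_niger, Colobus_nanus, Columba_australis, Gasterosteus_montanus, Glossina_sapiens, Larix_domesticus, Meles_occidentalis, Mustela_longipes, Otocyon_rubra, Quercus_sylvestris, Sciurus_arenarius, Shigella_minor.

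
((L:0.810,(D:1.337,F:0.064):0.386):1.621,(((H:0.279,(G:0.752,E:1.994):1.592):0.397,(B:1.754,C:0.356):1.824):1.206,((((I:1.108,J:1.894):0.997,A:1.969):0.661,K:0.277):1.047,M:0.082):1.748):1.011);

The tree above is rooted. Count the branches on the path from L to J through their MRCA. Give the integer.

8

The MRCA of L and J is the root of the tree.
From L up to that node: 2 branches. From J up to the same node: 6 branches. Total: 2 + 6 = 8.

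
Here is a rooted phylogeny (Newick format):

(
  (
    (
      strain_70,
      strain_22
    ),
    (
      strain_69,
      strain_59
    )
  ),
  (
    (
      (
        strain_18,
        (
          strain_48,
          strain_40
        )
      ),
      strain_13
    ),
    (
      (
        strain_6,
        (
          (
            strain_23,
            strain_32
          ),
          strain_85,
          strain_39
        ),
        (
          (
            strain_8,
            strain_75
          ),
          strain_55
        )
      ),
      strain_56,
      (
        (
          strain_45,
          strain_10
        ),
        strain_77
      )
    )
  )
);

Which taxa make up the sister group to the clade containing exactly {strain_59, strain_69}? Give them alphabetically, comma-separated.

strain_22, strain_70

The clade containing exactly {strain_59, strain_69} attaches to the tree at the node subtending ((strain_70,strain_22),(strain_69,strain_59)).
The other lineage descending from that same node — the sister group — is (strain_70,strain_22); its 2 tips in alphabetical order are the answer.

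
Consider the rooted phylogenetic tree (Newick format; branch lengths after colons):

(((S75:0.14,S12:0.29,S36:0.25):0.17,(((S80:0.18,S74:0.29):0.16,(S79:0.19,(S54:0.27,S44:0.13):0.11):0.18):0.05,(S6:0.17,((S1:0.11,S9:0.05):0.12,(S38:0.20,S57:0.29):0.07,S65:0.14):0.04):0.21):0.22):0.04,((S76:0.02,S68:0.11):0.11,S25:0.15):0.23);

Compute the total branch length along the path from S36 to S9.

1.06

The path runs S36 → … → MRCA → … → S9; the MRCA is the node subtending ((S75,S12,S36),(((S80,S74),(S79,(S54,S44))),(S6,((S1,S9),(S38,S57),S65)))).
Branch lengths along that path: 0.25 + 0.17 + 0.22 + 0.21 + 0.04 + 0.12 + 0.05 = 1.06.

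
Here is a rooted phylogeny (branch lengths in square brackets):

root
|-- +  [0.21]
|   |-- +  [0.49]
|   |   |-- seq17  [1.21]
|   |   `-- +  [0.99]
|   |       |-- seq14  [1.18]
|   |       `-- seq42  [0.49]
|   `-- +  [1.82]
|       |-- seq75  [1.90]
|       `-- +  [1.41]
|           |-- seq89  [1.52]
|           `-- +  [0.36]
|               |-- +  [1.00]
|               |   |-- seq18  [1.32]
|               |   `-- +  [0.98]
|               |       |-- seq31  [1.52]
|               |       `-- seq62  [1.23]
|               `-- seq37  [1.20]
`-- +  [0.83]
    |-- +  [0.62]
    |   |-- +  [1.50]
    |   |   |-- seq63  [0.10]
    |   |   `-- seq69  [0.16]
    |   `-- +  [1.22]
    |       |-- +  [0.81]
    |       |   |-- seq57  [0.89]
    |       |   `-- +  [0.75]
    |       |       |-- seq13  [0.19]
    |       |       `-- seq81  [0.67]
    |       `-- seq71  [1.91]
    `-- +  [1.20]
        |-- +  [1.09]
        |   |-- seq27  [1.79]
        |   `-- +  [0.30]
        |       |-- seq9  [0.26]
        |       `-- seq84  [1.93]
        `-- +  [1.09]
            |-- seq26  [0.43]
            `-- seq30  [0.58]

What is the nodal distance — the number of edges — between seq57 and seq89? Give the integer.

9

The MRCA of seq57 and seq89 is the root of the tree.
From seq57 up to that node: 5 branches. From seq89 up to the same node: 4 branches. Total: 5 + 4 = 9.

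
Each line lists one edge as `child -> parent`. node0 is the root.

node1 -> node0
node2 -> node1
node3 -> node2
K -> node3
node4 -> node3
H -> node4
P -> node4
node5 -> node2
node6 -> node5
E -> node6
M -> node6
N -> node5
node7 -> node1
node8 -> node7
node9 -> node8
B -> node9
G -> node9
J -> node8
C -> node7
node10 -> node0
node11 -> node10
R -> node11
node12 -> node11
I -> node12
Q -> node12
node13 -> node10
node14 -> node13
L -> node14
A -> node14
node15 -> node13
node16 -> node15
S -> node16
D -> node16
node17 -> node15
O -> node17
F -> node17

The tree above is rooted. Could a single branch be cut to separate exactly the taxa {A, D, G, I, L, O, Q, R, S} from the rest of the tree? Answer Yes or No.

The MRCA of the listed taxa is the root, so the smallest clade containing them is the whole tree.
That clade also contains B, C, E, F, H, J, K, M, N, P, which are not in the proposed group, so the group is not monophyletic.

No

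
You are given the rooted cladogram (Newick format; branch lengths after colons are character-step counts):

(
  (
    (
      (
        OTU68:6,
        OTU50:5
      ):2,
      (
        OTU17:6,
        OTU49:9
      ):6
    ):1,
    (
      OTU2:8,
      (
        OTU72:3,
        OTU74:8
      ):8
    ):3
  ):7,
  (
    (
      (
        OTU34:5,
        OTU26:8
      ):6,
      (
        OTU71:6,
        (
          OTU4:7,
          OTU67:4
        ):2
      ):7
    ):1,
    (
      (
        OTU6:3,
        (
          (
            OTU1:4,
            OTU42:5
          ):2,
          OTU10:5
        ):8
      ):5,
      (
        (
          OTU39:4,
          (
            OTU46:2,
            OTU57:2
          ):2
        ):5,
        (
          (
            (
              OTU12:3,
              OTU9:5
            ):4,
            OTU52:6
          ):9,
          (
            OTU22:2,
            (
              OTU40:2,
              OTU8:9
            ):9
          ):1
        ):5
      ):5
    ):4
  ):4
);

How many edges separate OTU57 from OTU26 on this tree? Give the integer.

8

The MRCA of OTU57 and OTU26 is the node subtending (((OTU34,OTU26),(OTU71,(OTU4,OTU67))),((OTU6,((OTU1,OTU42),OTU10)),((OTU39,(OTU46,OTU57)),(((OTU12,OTU9),OTU52),(OTU22,(OTU40,OTU8)))))).
From OTU57 up to that node: 5 branches. From OTU26 up to the same node: 3 branches. Total: 5 + 3 = 8.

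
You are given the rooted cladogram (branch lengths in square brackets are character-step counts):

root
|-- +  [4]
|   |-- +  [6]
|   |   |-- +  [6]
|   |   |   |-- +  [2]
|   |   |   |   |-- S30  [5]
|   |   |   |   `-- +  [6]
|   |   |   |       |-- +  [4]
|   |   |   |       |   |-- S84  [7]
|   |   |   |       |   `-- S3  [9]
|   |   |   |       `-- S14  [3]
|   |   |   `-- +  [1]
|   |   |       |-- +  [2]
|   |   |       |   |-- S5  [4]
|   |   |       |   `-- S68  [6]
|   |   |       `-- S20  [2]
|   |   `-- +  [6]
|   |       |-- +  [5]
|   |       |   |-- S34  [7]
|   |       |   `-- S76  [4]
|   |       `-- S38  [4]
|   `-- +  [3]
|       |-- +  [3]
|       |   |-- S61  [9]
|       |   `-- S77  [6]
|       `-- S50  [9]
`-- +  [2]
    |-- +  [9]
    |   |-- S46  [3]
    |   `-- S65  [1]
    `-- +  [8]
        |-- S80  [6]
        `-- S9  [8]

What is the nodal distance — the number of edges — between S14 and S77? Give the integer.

The MRCA of S14 and S77 is the node subtending ((((S30,((S84,S3),S14)),((S5,S68),S20)),((S34,S76),S38)),((S61,S77),S50)).
From S14 up to that node: 5 branches. From S77 up to the same node: 3 branches. Total: 5 + 3 = 8.

8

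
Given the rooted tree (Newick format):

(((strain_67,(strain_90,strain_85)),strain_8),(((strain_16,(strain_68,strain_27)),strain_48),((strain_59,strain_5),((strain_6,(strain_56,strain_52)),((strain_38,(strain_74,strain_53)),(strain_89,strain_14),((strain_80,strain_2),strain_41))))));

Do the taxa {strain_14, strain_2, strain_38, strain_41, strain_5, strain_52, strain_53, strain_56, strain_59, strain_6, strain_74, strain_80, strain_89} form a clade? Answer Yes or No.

The most recent common ancestor of these taxa subtends ((strain_59,strain_5),((strain_6,(strain_56,strain_52)),((strain_38,(strain_74,strain_53)),(strain_89,strain_14),((strain_80,strain_2),strain_41)))).
That clade has exactly 13 tips — every listed taxon and nothing else — so the group is monophyletic.

Yes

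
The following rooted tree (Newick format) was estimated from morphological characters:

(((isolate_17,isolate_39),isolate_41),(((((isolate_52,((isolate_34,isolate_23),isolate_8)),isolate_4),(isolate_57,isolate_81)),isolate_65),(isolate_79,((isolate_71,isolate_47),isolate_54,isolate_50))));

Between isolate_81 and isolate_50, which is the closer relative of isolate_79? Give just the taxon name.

The MRCA of isolate_79 and isolate_50 subtends (isolate_79,((isolate_71,isolate_47),isolate_54,isolate_50)) (5 taxa).
The MRCA of isolate_79 and isolate_81 subtends (((((isolate_52,((isolate_34,isolate_23),isolate_8)),isolate_4),(isolate_57,isolate_81)),isolate_65),(isolate_79,((isolate_71,isolate_47),isolate_54,isolate_50))) (13 taxa).
The first is nested inside the second, so isolate_79 shares a more recent common ancestor with isolate_50.

isolate_50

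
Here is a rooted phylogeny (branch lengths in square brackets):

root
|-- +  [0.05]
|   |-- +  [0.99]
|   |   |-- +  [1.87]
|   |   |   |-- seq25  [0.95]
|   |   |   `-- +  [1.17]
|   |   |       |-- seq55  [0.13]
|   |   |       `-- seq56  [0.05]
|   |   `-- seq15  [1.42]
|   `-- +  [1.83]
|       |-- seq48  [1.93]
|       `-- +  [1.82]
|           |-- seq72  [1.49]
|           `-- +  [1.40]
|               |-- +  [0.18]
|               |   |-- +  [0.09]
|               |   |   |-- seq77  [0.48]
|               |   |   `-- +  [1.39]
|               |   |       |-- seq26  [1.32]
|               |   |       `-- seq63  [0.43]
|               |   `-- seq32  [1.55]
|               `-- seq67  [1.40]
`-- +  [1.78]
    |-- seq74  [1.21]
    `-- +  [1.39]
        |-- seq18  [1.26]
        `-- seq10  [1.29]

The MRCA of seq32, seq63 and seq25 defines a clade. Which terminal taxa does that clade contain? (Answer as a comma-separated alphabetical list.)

seq15, seq25, seq26, seq32, seq48, seq55, seq56, seq63, seq67, seq72, seq77

Tracing seq32: it sits inside ((seq77,(seq26,seq63)),seq32).
Tracing seq63: it sits inside (seq26,seq63).
Tracing seq25: it sits inside (seq25,(seq55,seq56)).
The smallest clade enclosing all 3 is (((seq25,(seq55,seq56)),seq15),(seq48,(seq72,(((seq77,(seq26,seq63)),seq32),seq67)))); the answer is its 11 terminal taxa in alphabetical order.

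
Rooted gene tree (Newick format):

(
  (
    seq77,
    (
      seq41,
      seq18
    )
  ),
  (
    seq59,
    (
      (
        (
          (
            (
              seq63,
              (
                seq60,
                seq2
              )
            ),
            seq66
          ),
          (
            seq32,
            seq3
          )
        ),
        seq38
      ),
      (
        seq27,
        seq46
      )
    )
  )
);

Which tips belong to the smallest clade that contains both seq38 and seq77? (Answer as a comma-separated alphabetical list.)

Tracing seq38: it sits inside ((((seq63,(seq60,seq2)),seq66),(seq32,seq3)),seq38).
Tracing seq77: it sits inside (seq77,(seq41,seq18)).
The smallest clade enclosing both is the whole tree (their MRCA is the root), so the answer is all 13 tips in alphabetical order.

seq18, seq2, seq27, seq3, seq32, seq38, seq41, seq46, seq59, seq60, seq63, seq66, seq77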